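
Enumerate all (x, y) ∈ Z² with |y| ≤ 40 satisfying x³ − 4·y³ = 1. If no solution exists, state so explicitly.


The equation is x³ - 4y³ = 1. For fixed y, x³ = 4·y³ + 1, so a solution requires the RHS to be a perfect cube.
Strategy: iterate y from -40 to 40, compute RHS = 4·y³ + 1, and check whether it is a (positive or negative) perfect cube.
Check small values of y:
  y = 0: RHS = 1 = (1)³ ⇒ x = 1 works.
  y = 1: RHS = 5 is not a perfect cube.
  y = -1: RHS = -3 is not a perfect cube.
  y = 2: RHS = 33 is not a perfect cube.
  y = -2: RHS = -31 is not a perfect cube.
  y = 3: RHS = 109 is not a perfect cube.
  y = -3: RHS = -107 is not a perfect cube.
Continuing the search up to |y| = 40 finds no further solutions beyond those listed.
Collected solutions: (1, 0).

Solutions (with |y| ≤ 40): (1, 0).


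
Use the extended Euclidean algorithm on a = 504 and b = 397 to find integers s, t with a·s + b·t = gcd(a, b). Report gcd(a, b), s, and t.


Euclidean algorithm on (504, 397) — divide until remainder is 0:
  504 = 1 · 397 + 107
  397 = 3 · 107 + 76
  107 = 1 · 76 + 31
  76 = 2 · 31 + 14
  31 = 2 · 14 + 3
  14 = 4 · 3 + 2
  3 = 1 · 2 + 1
  2 = 2 · 1 + 0
gcd(504, 397) = 1.
Track Bezout coefficients alongside the remainders: start with r₀ = 504 = a·1 + b·0 (s = 1, t = 0) and r₁ = 397 = a·0 + b·1 (s = 0, t = 1); each new remainder r_{k+1} = r_{k-1} − q_k·r_k inherits s_{k+1} = s_{k-1} − q_k·s_k, t_{k+1} = t_{k-1} − q_k·t_k, so r_k = a·s_k + b·t_k at every step:
  q = 1: r = 107, s = 1 − 1·0 = 1, t = 0 − 1·1 = -1  (check: 504·1 + 397·(-1) = 107)
  q = 3: r = 76, s = 0 − 3·1 = -3, t = 1 − 3·(-1) = 4  (check: 504·(-3) + 397·4 = 76)
  q = 1: r = 31, s = 1 − 1·(-3) = 4, t = -1 − 1·4 = -5  (check: 504·4 + 397·(-5) = 31)
  q = 2: r = 14, s = -3 − 2·4 = -11, t = 4 − 2·(-5) = 14  (check: 504·(-11) + 397·14 = 14)
  q = 2: r = 3, s = 4 − 2·(-11) = 26, t = -5 − 2·14 = -33  (check: 504·26 + 397·(-33) = 3)
  q = 4: r = 2, s = -11 − 4·26 = -115, t = 14 − 4·(-33) = 146  (check: 504·(-115) + 397·146 = 2)
  q = 1: r = 1, s = 26 − 1·(-115) = 141, t = -33 − 1·146 = -179  (check: 504·141 + 397·(-179) = 1)
The row with r = 1 (the gcd) gives the Bezout coefficients s = 141, t = -179.
Result: 504 · (141) + 397 · (-179) = 1.

gcd(504, 397) = 1; s = 141, t = -179 (check: 504·141 + 397·(-179) = 1).


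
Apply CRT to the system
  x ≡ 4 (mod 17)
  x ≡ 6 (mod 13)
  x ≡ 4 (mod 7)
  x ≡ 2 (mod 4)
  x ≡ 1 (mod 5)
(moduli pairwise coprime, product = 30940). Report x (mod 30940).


Product of moduli M = 17 · 13 · 7 · 4 · 5 = 30940.
Merge one congruence at a time:
  Start: x ≡ 4 (mod 17).
  Combine with x ≡ 6 (mod 13); new modulus lcm = 221.
    Write x = 4 + 17·t and substitute into x ≡ 6 (mod 13): 17·t ≡ 6 − 4 = 2 (mod 13).
    Reduce coefficients mod 13: 4·t ≡ 2 (mod 13).
    The inverse of 4 mod 13 is 10 (since 4·10 = 40 = 3·13 + 1), so t ≡ 10·2 = 20 ≡ 7 (mod 13).
    Then x = 4 + 17·7 = 123, valid modulo lcm(17, 13) = 221: x ≡ 123 (mod 221).
  Combine with x ≡ 4 (mod 7); new modulus lcm = 1547.
    Write x = 123 + 221·t and substitute into x ≡ 4 (mod 7): 221·t ≡ 4 − 123 = -119 (mod 7).
    Reduce coefficients mod 7: 4·t ≡ 0 (mod 7).
    The inverse of 4 mod 7 is 2 (since 4·2 = 8 = 1·7 + 1), so t ≡ 2·0 = 0 ≡ 0 (mod 7).
    Then x = 123 + 221·0 = 123, valid modulo lcm(221, 7) = 1547: x ≡ 123 (mod 1547).
  Combine with x ≡ 2 (mod 4); new modulus lcm = 6188.
    Write x = 123 + 1547·t and substitute into x ≡ 2 (mod 4): 1547·t ≡ 2 − 123 = -121 (mod 4).
    Reduce coefficients mod 4: 3·t ≡ 3 (mod 4).
    The inverse of 3 mod 4 is 3 (since 3·3 = 9 = 2·4 + 1), so t ≡ 3·3 = 9 ≡ 1 (mod 4).
    Then x = 123 + 1547·1 = 1670, valid modulo lcm(1547, 4) = 6188: x ≡ 1670 (mod 6188).
  Combine with x ≡ 1 (mod 5); new modulus lcm = 30940.
    Write x = 1670 + 6188·t and substitute into x ≡ 1 (mod 5): 6188·t ≡ 1 − 1670 = -1669 (mod 5).
    Reduce coefficients mod 5: 3·t ≡ 1 (mod 5).
    The inverse of 3 mod 5 is 2 (since 3·2 = 6 = 1·5 + 1), so t ≡ 2·1 = 2 ≡ 2 (mod 5).
    Then x = 1670 + 6188·2 = 14046, valid modulo lcm(6188, 5) = 30940: x ≡ 14046 (mod 30940).
Verify against each original: 14046 mod 17 = 4, 14046 mod 13 = 6, 14046 mod 7 = 4, 14046 mod 4 = 2, 14046 mod 5 = 1.

x ≡ 14046 (mod 30940).


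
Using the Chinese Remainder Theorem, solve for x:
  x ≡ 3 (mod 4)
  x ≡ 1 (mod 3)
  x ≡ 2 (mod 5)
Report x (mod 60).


Moduli 4, 3, 5 are pairwise coprime; by CRT there is a unique solution modulo M = 4 · 3 · 5 = 60.
Solve pairwise, accumulating the modulus:
  Start with x ≡ 3 (mod 4).
  Combine with x ≡ 1 (mod 3): since gcd(4, 3) = 1, we get a unique residue mod 12.
    Write x = 3 + 4·t and substitute into x ≡ 1 (mod 3): 4·t ≡ 1 − 3 = -2 (mod 3).
    Reduce coefficients mod 3: 1·t ≡ 1 (mod 3).
    So t ≡ 1 (mod 3).
    Then x = 3 + 4·1 = 7, valid modulo lcm(4, 3) = 12: x ≡ 7 (mod 12).
  Combine with x ≡ 2 (mod 5): since gcd(12, 5) = 1, we get a unique residue mod 60.
    Write x = 7 + 12·t and substitute into x ≡ 2 (mod 5): 12·t ≡ 2 − 7 = -5 (mod 5).
    Reduce coefficients mod 5: 2·t ≡ 0 (mod 5).
    The inverse of 2 mod 5 is 3 (since 2·3 = 6 = 1·5 + 1), so t ≡ 3·0 = 0 ≡ 0 (mod 5).
    Then x = 7 + 12·0 = 7, valid modulo lcm(12, 5) = 60: x ≡ 7 (mod 60).
Verify: 7 mod 4 = 3 ✓, 7 mod 3 = 1 ✓, 7 mod 5 = 2 ✓.

x ≡ 7 (mod 60).


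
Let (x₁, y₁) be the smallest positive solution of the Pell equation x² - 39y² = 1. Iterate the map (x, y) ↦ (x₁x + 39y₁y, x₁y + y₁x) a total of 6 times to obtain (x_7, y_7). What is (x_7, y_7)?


Step 1: Find the fundamental solution (x₁, y₁) of x² - 39y² = 1.
  Expand √39 as a continued fraction. a₀ = ⌊√39⌋ = 6; iterate m_{k+1} = d_k·a_k − m_k, d_{k+1} = (39 − m_{k+1}²)/d_k, a_{k+1} = ⌊(a₀ + m_{k+1})/d_{k+1}⌋ (starting m₀ = 0, d₀ = 1), with convergents p_k = a_k·p_{k-1} + p_{k-2}, q_k = a_k·q_{k-1} + q_{k-2} (p₋₁ = 1, q₋₁ = 0):
  k = 0: a₀ = 6; p₀/q₀ = 6/1; p₀² − 39·q₀² = 36 − 39 = -3.
  k = 1: m = 6, d = 3, a = ⌊(6 + 6)/3⌋ = 4; p/q = (4·6 + 1)/(4·1 + 0) = 25/4; p² − 39·q² = 625 − 624 = 1.
  The first convergent with p² − 39·q² = 1 gives the fundamental solution (x₁, y₁) = (25, 4).
Step 2: Apply the recurrence (x_{n+1}, y_{n+1}) = (x₁x_n + 39y₁y_n, x₁y_n + y₁x_n) repeatedly.
  From (x_1, y_1) = (25, 4): x_2 = 25·25 + 39·4·4 = 1249; y_2 = 25·4 + 4·25 = 200.
  From (x_2, y_2) = (1249, 200): x_3 = 25·1249 + 39·4·200 = 62425; y_3 = 25·200 + 4·1249 = 9996.
  From (x_3, y_3) = (62425, 9996): x_4 = 25·62425 + 39·4·9996 = 3120001; y_4 = 25·9996 + 4·62425 = 499600.
  From (x_4, y_4) = (3120001, 499600): x_5 = 25·3120001 + 39·4·499600 = 155937625; y_5 = 25·499600 + 4·3120001 = 24970004.
  From (x_5, y_5) = (155937625, 24970004): x_6 = 25·155937625 + 39·4·24970004 = 7793761249; y_6 = 25·24970004 + 4·155937625 = 1248000600.
  From (x_6, y_6) = (7793761249, 1248000600): x_7 = 25·7793761249 + 39·4·1248000600 = 389532124825; y_7 = 25·1248000600 + 4·7793761249 = 62375059996.
Step 3: Verify x_7² - 39·y_7² = 151735276270679381280625 - 151735276270679381280624 = 1 (should be 1). ✓

(x_1, y_1) = (25, 4); (x_7, y_7) = (389532124825, 62375059996).


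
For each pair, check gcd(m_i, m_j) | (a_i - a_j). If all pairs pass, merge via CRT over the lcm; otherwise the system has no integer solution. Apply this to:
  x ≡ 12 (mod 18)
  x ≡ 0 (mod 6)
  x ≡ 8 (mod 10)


Moduli 18, 6, 10 are not pairwise coprime, so CRT works modulo lcm(m_i) when all pairwise compatibility conditions hold.
Pairwise compatibility: gcd(m_i, m_j) must divide a_i - a_j for every pair.
Merge one congruence at a time:
  Start: x ≡ 12 (mod 18).
  Combine with x ≡ 0 (mod 6): gcd(18, 6) = 6; 0 - 12 = -12, which IS divisible by 6, so compatible.
    Write x = 12 + 18·t and substitute into x ≡ 0 (mod 6): 18·t ≡ 0 − 12 = -12 (mod 6).
    Divide the congruence (and modulus) by g = 6: 3·t ≡ -2 (mod 1).
    Modulo 1 every t works; take t = 0.
    Then x = 12 + 18·0 = 12, valid modulo lcm(18, 6) = 18: x ≡ 12 (mod 18).
  Combine with x ≡ 8 (mod 10): gcd(18, 10) = 2; 8 - 12 = -4, which IS divisible by 2, so compatible.
    Write x = 12 + 18·t and substitute into x ≡ 8 (mod 10): 18·t ≡ 8 − 12 = -4 (mod 10).
    Divide the congruence (and modulus) by g = 2: 9·t ≡ -2 (mod 5).
    Reduce coefficients mod 5: 4·t ≡ 3 (mod 5).
    The inverse of 4 mod 5 is 4 (since 4·4 = 16 = 3·5 + 1), so t ≡ 4·3 = 12 ≡ 2 (mod 5).
    Then x = 12 + 18·2 = 48, valid modulo lcm(18, 10) = 90: x ≡ 48 (mod 90).
Verify: 48 mod 18 = 12, 48 mod 6 = 0, 48 mod 10 = 8.

x ≡ 48 (mod 90).


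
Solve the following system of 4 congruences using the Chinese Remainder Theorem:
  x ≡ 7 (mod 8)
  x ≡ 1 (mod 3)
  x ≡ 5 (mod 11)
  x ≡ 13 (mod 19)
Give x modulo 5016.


Product of moduli M = 8 · 3 · 11 · 19 = 5016.
Merge one congruence at a time:
  Start: x ≡ 7 (mod 8).
  Combine with x ≡ 1 (mod 3); new modulus lcm = 24.
    Write x = 7 + 8·t and substitute into x ≡ 1 (mod 3): 8·t ≡ 1 − 7 = -6 (mod 3).
    Reduce coefficients mod 3: 2·t ≡ 0 (mod 3).
    The inverse of 2 mod 3 is 2 (since 2·2 = 4 = 1·3 + 1), so t ≡ 2·0 = 0 ≡ 0 (mod 3).
    Then x = 7 + 8·0 = 7, valid modulo lcm(8, 3) = 24: x ≡ 7 (mod 24).
  Combine with x ≡ 5 (mod 11); new modulus lcm = 264.
    Write x = 7 + 24·t and substitute into x ≡ 5 (mod 11): 24·t ≡ 5 − 7 = -2 (mod 11).
    Reduce coefficients mod 11: 2·t ≡ 9 (mod 11).
    The inverse of 2 mod 11 is 6 (since 2·6 = 12 = 1·11 + 1), so t ≡ 6·9 = 54 ≡ 10 (mod 11).
    Then x = 7 + 24·10 = 247, valid modulo lcm(24, 11) = 264: x ≡ 247 (mod 264).
  Combine with x ≡ 13 (mod 19); new modulus lcm = 5016.
    Write x = 247 + 264·t and substitute into x ≡ 13 (mod 19): 264·t ≡ 13 − 247 = -234 (mod 19).
    Reduce coefficients mod 19: 17·t ≡ 13 (mod 19).
    The inverse of 17 mod 19 is 9 (since 17·9 = 153 = 8·19 + 1), so t ≡ 9·13 = 117 ≡ 3 (mod 19).
    Then x = 247 + 264·3 = 1039, valid modulo lcm(264, 19) = 5016: x ≡ 1039 (mod 5016).
Verify against each original: 1039 mod 8 = 7, 1039 mod 3 = 1, 1039 mod 11 = 5, 1039 mod 19 = 13.

x ≡ 1039 (mod 5016).


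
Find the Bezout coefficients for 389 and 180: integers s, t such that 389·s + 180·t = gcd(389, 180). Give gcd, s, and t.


Euclidean algorithm on (389, 180) — divide until remainder is 0:
  389 = 2 · 180 + 29
  180 = 6 · 29 + 6
  29 = 4 · 6 + 5
  6 = 1 · 5 + 1
  5 = 5 · 1 + 0
gcd(389, 180) = 1.
Track Bezout coefficients alongside the remainders: start with r₀ = 389 = a·1 + b·0 (s = 1, t = 0) and r₁ = 180 = a·0 + b·1 (s = 0, t = 1); each new remainder r_{k+1} = r_{k-1} − q_k·r_k inherits s_{k+1} = s_{k-1} − q_k·s_k, t_{k+1} = t_{k-1} − q_k·t_k, so r_k = a·s_k + b·t_k at every step:
  q = 2: r = 29, s = 1 − 2·0 = 1, t = 0 − 2·1 = -2  (check: 389·1 + 180·(-2) = 29)
  q = 6: r = 6, s = 0 − 6·1 = -6, t = 1 − 6·(-2) = 13  (check: 389·(-6) + 180·13 = 6)
  q = 4: r = 5, s = 1 − 4·(-6) = 25, t = -2 − 4·13 = -54  (check: 389·25 + 180·(-54) = 5)
  q = 1: r = 1, s = -6 − 1·25 = -31, t = 13 − 1·(-54) = 67  (check: 389·(-31) + 180·67 = 1)
The row with r = 1 (the gcd) gives the Bezout coefficients s = -31, t = 67.
Result: 389 · (-31) + 180 · (67) = 1.

gcd(389, 180) = 1; s = -31, t = 67 (check: 389·(-31) + 180·67 = 1).


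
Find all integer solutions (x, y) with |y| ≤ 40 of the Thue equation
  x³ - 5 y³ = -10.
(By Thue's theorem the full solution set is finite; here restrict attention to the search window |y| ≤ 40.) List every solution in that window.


The equation is x³ - 5y³ = -10. For fixed y, x³ = 5·y³ − 10, so a solution requires the RHS to be a perfect cube.
Strategy: iterate y from -40 to 40, compute RHS = 5·y³ − 10, and check whether it is a (positive or negative) perfect cube.
Check small values of y:
  y = 0: RHS = -10 is not a perfect cube.
  y = 1: RHS = -5 is not a perfect cube.
  y = -1: RHS = -15 is not a perfect cube.
  y = 2: RHS = 30 is not a perfect cube.
  y = -2: RHS = -50 is not a perfect cube.
  y = 3: RHS = 125 = (5)³ ⇒ x = 5 works.
  y = -3: RHS = -145 is not a perfect cube.
Continuing the search up to |y| = 40 finds no further solutions beyond those listed.
Collected solutions: (5, 3).

Solutions (with |y| ≤ 40): (5, 3).


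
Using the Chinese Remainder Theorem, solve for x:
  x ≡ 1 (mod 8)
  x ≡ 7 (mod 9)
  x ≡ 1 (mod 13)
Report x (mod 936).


Moduli 8, 9, 13 are pairwise coprime; by CRT there is a unique solution modulo M = 8 · 9 · 13 = 936.
Solve pairwise, accumulating the modulus:
  Start with x ≡ 1 (mod 8).
  Combine with x ≡ 7 (mod 9): since gcd(8, 9) = 1, we get a unique residue mod 72.
    Write x = 1 + 8·t and substitute into x ≡ 7 (mod 9): 8·t ≡ 7 − 1 = 6 (mod 9).
    The inverse of 8 mod 9 is 8 (since 8·8 = 64 = 7·9 + 1), so t ≡ 8·6 = 48 ≡ 3 (mod 9).
    Then x = 1 + 8·3 = 25, valid modulo lcm(8, 9) = 72: x ≡ 25 (mod 72).
  Combine with x ≡ 1 (mod 13): since gcd(72, 13) = 1, we get a unique residue mod 936.
    Write x = 25 + 72·t and substitute into x ≡ 1 (mod 13): 72·t ≡ 1 − 25 = -24 (mod 13).
    Reduce coefficients mod 13: 7·t ≡ 2 (mod 13).
    The inverse of 7 mod 13 is 2 (since 7·2 = 14 = 1·13 + 1), so t ≡ 2·2 = 4 ≡ 4 (mod 13).
    Then x = 25 + 72·4 = 313, valid modulo lcm(72, 13) = 936: x ≡ 313 (mod 936).
Verify: 313 mod 8 = 1 ✓, 313 mod 9 = 7 ✓, 313 mod 13 = 1 ✓.

x ≡ 313 (mod 936).


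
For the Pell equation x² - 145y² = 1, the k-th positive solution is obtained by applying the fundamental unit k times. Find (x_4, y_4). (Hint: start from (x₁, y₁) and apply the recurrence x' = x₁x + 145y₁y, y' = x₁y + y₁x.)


Step 1: Find the fundamental solution (x₁, y₁) of x² - 145y² = 1.
  Expand √145 as a continued fraction. a₀ = ⌊√145⌋ = 12; iterate m_{k+1} = d_k·a_k − m_k, d_{k+1} = (145 − m_{k+1}²)/d_k, a_{k+1} = ⌊(a₀ + m_{k+1})/d_{k+1}⌋ (starting m₀ = 0, d₀ = 1), with convergents p_k = a_k·p_{k-1} + p_{k-2}, q_k = a_k·q_{k-1} + q_{k-2} (p₋₁ = 1, q₋₁ = 0):
  k = 0: a₀ = 12; p₀/q₀ = 12/1; p₀² − 145·q₀² = 144 − 145 = -1.
  k = 1: m = 12, d = 1, a = ⌊(12 + 12)/1⌋ = 24; p/q = (24·12 + 1)/(24·1 + 0) = 289/24; p² − 145·q² = 83521 − 83520 = 1.
  The first convergent with p² − 145·q² = 1 gives the fundamental solution (x₁, y₁) = (289, 24).
Step 2: Apply the recurrence (x_{n+1}, y_{n+1}) = (x₁x_n + 145y₁y_n, x₁y_n + y₁x_n) repeatedly.
  From (x_1, y_1) = (289, 24): x_2 = 289·289 + 145·24·24 = 167041; y_2 = 289·24 + 24·289 = 13872.
  From (x_2, y_2) = (167041, 13872): x_3 = 289·167041 + 145·24·13872 = 96549409; y_3 = 289·13872 + 24·167041 = 8017992.
  From (x_3, y_3) = (96549409, 8017992): x_4 = 289·96549409 + 145·24·8017992 = 55805391361; y_4 = 289·8017992 + 24·96549409 = 4634385504.
Step 3: Verify x_4² - 145·y_4² = 3114241704954373432321 - 3114241704954373432320 = 1 (should be 1). ✓

(x_1, y_1) = (289, 24); (x_4, y_4) = (55805391361, 4634385504).


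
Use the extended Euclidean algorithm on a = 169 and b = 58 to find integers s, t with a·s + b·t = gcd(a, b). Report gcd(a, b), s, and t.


Euclidean algorithm on (169, 58) — divide until remainder is 0:
  169 = 2 · 58 + 53
  58 = 1 · 53 + 5
  53 = 10 · 5 + 3
  5 = 1 · 3 + 2
  3 = 1 · 2 + 1
  2 = 2 · 1 + 0
gcd(169, 58) = 1.
Track Bezout coefficients alongside the remainders: start with r₀ = 169 = a·1 + b·0 (s = 1, t = 0) and r₁ = 58 = a·0 + b·1 (s = 0, t = 1); each new remainder r_{k+1} = r_{k-1} − q_k·r_k inherits s_{k+1} = s_{k-1} − q_k·s_k, t_{k+1} = t_{k-1} − q_k·t_k, so r_k = a·s_k + b·t_k at every step:
  q = 2: r = 53, s = 1 − 2·0 = 1, t = 0 − 2·1 = -2  (check: 169·1 + 58·(-2) = 53)
  q = 1: r = 5, s = 0 − 1·1 = -1, t = 1 − 1·(-2) = 3  (check: 169·(-1) + 58·3 = 5)
  q = 10: r = 3, s = 1 − 10·(-1) = 11, t = -2 − 10·3 = -32  (check: 169·11 + 58·(-32) = 3)
  q = 1: r = 2, s = -1 − 1·11 = -12, t = 3 − 1·(-32) = 35  (check: 169·(-12) + 58·35 = 2)
  q = 1: r = 1, s = 11 − 1·(-12) = 23, t = -32 − 1·35 = -67  (check: 169·23 + 58·(-67) = 1)
The row with r = 1 (the gcd) gives the Bezout coefficients s = 23, t = -67.
Result: 169 · (23) + 58 · (-67) = 1.

gcd(169, 58) = 1; s = 23, t = -67 (check: 169·23 + 58·(-67) = 1).


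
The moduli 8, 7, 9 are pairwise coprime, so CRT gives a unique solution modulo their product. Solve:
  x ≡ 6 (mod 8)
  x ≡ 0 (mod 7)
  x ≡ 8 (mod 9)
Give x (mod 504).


Moduli 8, 7, 9 are pairwise coprime; by CRT there is a unique solution modulo M = 8 · 7 · 9 = 504.
Solve pairwise, accumulating the modulus:
  Start with x ≡ 6 (mod 8).
  Combine with x ≡ 0 (mod 7): since gcd(8, 7) = 1, we get a unique residue mod 56.
    Write x = 6 + 8·t and substitute into x ≡ 0 (mod 7): 8·t ≡ 0 − 6 = -6 (mod 7).
    Reduce coefficients mod 7: 1·t ≡ 1 (mod 7).
    So t ≡ 1 (mod 7).
    Then x = 6 + 8·1 = 14, valid modulo lcm(8, 7) = 56: x ≡ 14 (mod 56).
  Combine with x ≡ 8 (mod 9): since gcd(56, 9) = 1, we get a unique residue mod 504.
    Write x = 14 + 56·t and substitute into x ≡ 8 (mod 9): 56·t ≡ 8 − 14 = -6 (mod 9).
    Reduce coefficients mod 9: 2·t ≡ 3 (mod 9).
    The inverse of 2 mod 9 is 5 (since 2·5 = 10 = 1·9 + 1), so t ≡ 5·3 = 15 ≡ 6 (mod 9).
    Then x = 14 + 56·6 = 350, valid modulo lcm(56, 9) = 504: x ≡ 350 (mod 504).
Verify: 350 mod 8 = 6 ✓, 350 mod 7 = 0 ✓, 350 mod 9 = 8 ✓.

x ≡ 350 (mod 504).


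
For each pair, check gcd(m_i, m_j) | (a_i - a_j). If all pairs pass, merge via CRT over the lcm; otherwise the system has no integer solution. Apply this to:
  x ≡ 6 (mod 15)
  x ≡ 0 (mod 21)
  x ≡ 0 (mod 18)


Moduli 15, 21, 18 are not pairwise coprime, so CRT works modulo lcm(m_i) when all pairwise compatibility conditions hold.
Pairwise compatibility: gcd(m_i, m_j) must divide a_i - a_j for every pair.
Merge one congruence at a time:
  Start: x ≡ 6 (mod 15).
  Combine with x ≡ 0 (mod 21): gcd(15, 21) = 3; 0 - 6 = -6, which IS divisible by 3, so compatible.
    Write x = 6 + 15·t and substitute into x ≡ 0 (mod 21): 15·t ≡ 0 − 6 = -6 (mod 21).
    Divide the congruence (and modulus) by g = 3: 5·t ≡ -2 (mod 7).
    Reduce coefficients mod 7: 5·t ≡ 5 (mod 7).
    The inverse of 5 mod 7 is 3 (since 5·3 = 15 = 2·7 + 1), so t ≡ 3·5 = 15 ≡ 1 (mod 7).
    Then x = 6 + 15·1 = 21, valid modulo lcm(15, 21) = 105: x ≡ 21 (mod 105).
  Combine with x ≡ 0 (mod 18): gcd(105, 18) = 3; 0 - 21 = -21, which IS divisible by 3, so compatible.
    Write x = 21 + 105·t and substitute into x ≡ 0 (mod 18): 105·t ≡ 0 − 21 = -21 (mod 18).
    Divide the congruence (and modulus) by g = 3: 35·t ≡ -7 (mod 6).
    Reduce coefficients mod 6: 5·t ≡ 5 (mod 6).
    The inverse of 5 mod 6 is 5 (since 5·5 = 25 = 4·6 + 1), so t ≡ 5·5 = 25 ≡ 1 (mod 6).
    Then x = 21 + 105·1 = 126, valid modulo lcm(105, 18) = 630: x ≡ 126 (mod 630).
Verify: 126 mod 15 = 6, 126 mod 21 = 0, 126 mod 18 = 0.

x ≡ 126 (mod 630).


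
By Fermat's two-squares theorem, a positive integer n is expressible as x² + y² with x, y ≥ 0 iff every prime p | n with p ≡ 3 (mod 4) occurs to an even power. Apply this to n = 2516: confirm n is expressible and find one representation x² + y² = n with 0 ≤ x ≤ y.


Step 1: Factor n = 2516 = 2^2 · 17 · 37.
Step 2: Check the mod-4 condition on each prime factor: 2 = 2 (special); 17 ≡ 1 (mod 4), exponent 1; 37 ≡ 1 (mod 4), exponent 1.
All primes ≡ 3 (mod 4) appear to even exponent (or don't appear), so by the two-squares theorem n IS expressible as a sum of two squares.
Step 3: Build a representation. Group n = k² · m with k = 2 and m = 17 · 37 = 629 (a product of primes ≡ 1 (mod 4)); a representation of m scales to one of n via (k·x)² + (k·y)² = k²(x² + y²). Each prime p ≡ 1 (mod 4) is itself a sum of two squares; find a² by testing p − a² for a perfect square:
  17: 17 − 1² = 16 = 4² ⇒ 17 = 1² + 4².
  37: 37 − 1² = 36 = 6² ⇒ 37 = 1² + 6².
  Combine using the Brahmagupta–Fibonacci identity (a² + b²)(c² + d²) = (ac − bd)² + (ad + bc)² = (ac + bd)² + (ad − bc)²:
  17 · 37 = 629: from (1² + 4²)(1² + 6²), take (1·1 − 4·6, 1·6 + 4·1) = (1 − 24, 6 + 4) = (-23, 10); dropping signs (only squares matter) gives (23, 10); check 23² + 10² = 529 + 100 = 629 ✓.
  Scale by k = 2: (2·23, 2·10) = (46, 20).
Step 4: Order so x ≤ y and verify: 20² + 46² = 400 + 2116 = 2516 = n. ✓

n = 2516 = 20² + 46² (one valid representation with x ≤ y).


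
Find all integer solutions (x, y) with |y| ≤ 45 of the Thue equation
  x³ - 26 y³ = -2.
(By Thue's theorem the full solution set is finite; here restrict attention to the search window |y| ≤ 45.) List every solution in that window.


The equation is x³ - 26y³ = -2. For fixed y, x³ = 26·y³ − 2, so a solution requires the RHS to be a perfect cube.
Strategy: iterate y from -45 to 45, compute RHS = 26·y³ − 2, and check whether it is a (positive or negative) perfect cube.
Check small values of y:
  y = 0: RHS = -2 is not a perfect cube.
  y = 1: RHS = 24 is not a perfect cube.
  y = -1: RHS = -28 is not a perfect cube.
  y = 2: RHS = 206 is not a perfect cube.
  y = -2: RHS = -210 is not a perfect cube.
  y = 3: RHS = 700 is not a perfect cube.
  y = -3: RHS = -704 is not a perfect cube.
Continuing the search up to |y| = 45 finds no solutions either.
No (x, y) in the scanned range satisfies the equation.

No integer solutions with |y| ≤ 45.


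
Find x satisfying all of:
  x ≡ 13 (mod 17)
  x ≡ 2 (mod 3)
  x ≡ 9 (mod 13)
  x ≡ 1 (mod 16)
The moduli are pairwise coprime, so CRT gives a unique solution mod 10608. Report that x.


Product of moduli M = 17 · 3 · 13 · 16 = 10608.
Merge one congruence at a time:
  Start: x ≡ 13 (mod 17).
  Combine with x ≡ 2 (mod 3); new modulus lcm = 51.
    Write x = 13 + 17·t and substitute into x ≡ 2 (mod 3): 17·t ≡ 2 − 13 = -11 (mod 3).
    Reduce coefficients mod 3: 2·t ≡ 1 (mod 3).
    The inverse of 2 mod 3 is 2 (since 2·2 = 4 = 1·3 + 1), so t ≡ 2·1 = 2 ≡ 2 (mod 3).
    Then x = 13 + 17·2 = 47, valid modulo lcm(17, 3) = 51: x ≡ 47 (mod 51).
  Combine with x ≡ 9 (mod 13); new modulus lcm = 663.
    Write x = 47 + 51·t and substitute into x ≡ 9 (mod 13): 51·t ≡ 9 − 47 = -38 (mod 13).
    Reduce coefficients mod 13: 12·t ≡ 1 (mod 13).
    The inverse of 12 mod 13 is 12 (since 12·12 = 144 = 11·13 + 1), so t ≡ 12·1 = 12 ≡ 12 (mod 13).
    Then x = 47 + 51·12 = 659, valid modulo lcm(51, 13) = 663: x ≡ 659 (mod 663).
  Combine with x ≡ 1 (mod 16); new modulus lcm = 10608.
    Write x = 659 + 663·t and substitute into x ≡ 1 (mod 16): 663·t ≡ 1 − 659 = -658 (mod 16).
    Reduce coefficients mod 16: 7·t ≡ 14 (mod 16).
    The inverse of 7 mod 16 is 7 (since 7·7 = 49 = 3·16 + 1), so t ≡ 7·14 = 98 ≡ 2 (mod 16).
    Then x = 659 + 663·2 = 1985, valid modulo lcm(663, 16) = 10608: x ≡ 1985 (mod 10608).
Verify against each original: 1985 mod 17 = 13, 1985 mod 3 = 2, 1985 mod 13 = 9, 1985 mod 16 = 1.

x ≡ 1985 (mod 10608).


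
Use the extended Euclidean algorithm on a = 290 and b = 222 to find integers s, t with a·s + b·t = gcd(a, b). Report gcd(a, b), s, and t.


Euclidean algorithm on (290, 222) — divide until remainder is 0:
  290 = 1 · 222 + 68
  222 = 3 · 68 + 18
  68 = 3 · 18 + 14
  18 = 1 · 14 + 4
  14 = 3 · 4 + 2
  4 = 2 · 2 + 0
gcd(290, 222) = 2.
Track Bezout coefficients alongside the remainders: start with r₀ = 290 = a·1 + b·0 (s = 1, t = 0) and r₁ = 222 = a·0 + b·1 (s = 0, t = 1); each new remainder r_{k+1} = r_{k-1} − q_k·r_k inherits s_{k+1} = s_{k-1} − q_k·s_k, t_{k+1} = t_{k-1} − q_k·t_k, so r_k = a·s_k + b·t_k at every step:
  q = 1: r = 68, s = 1 − 1·0 = 1, t = 0 − 1·1 = -1  (check: 290·1 + 222·(-1) = 68)
  q = 3: r = 18, s = 0 − 3·1 = -3, t = 1 − 3·(-1) = 4  (check: 290·(-3) + 222·4 = 18)
  q = 3: r = 14, s = 1 − 3·(-3) = 10, t = -1 − 3·4 = -13  (check: 290·10 + 222·(-13) = 14)
  q = 1: r = 4, s = -3 − 1·10 = -13, t = 4 − 1·(-13) = 17  (check: 290·(-13) + 222·17 = 4)
  q = 3: r = 2, s = 10 − 3·(-13) = 49, t = -13 − 3·17 = -64  (check: 290·49 + 222·(-64) = 2)
The row with r = 2 (the gcd) gives the Bezout coefficients s = 49, t = -64.
Result: 290 · (49) + 222 · (-64) = 2.

gcd(290, 222) = 2; s = 49, t = -64 (check: 290·49 + 222·(-64) = 2).


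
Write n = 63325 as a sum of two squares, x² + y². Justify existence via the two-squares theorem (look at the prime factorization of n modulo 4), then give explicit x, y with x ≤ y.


Step 1: Factor n = 63325 = 5^2 · 17 · 149.
Step 2: Check the mod-4 condition on each prime factor: 5 ≡ 1 (mod 4), exponent 2; 17 ≡ 1 (mod 4), exponent 1; 149 ≡ 1 (mod 4), exponent 1.
All primes ≡ 3 (mod 4) appear to even exponent (or don't appear), so by the two-squares theorem n IS expressible as a sum of two squares.
Step 3: Build a representation. Group n = k² · m with k = 5 and m = 17 · 149 = 2533 (a product of primes ≡ 1 (mod 4)); a representation of m scales to one of n via (k·x)² + (k·y)² = k²(x² + y²). Each prime p ≡ 1 (mod 4) is itself a sum of two squares; find a² by testing p − a² for a perfect square:
  17: 17 − 1² = 16 = 4² ⇒ 17 = 1² + 4².
  149: 149 − 1² = 148, 149 − 2² = 145, 149 − 3² = 140, 149 − 4² = 133, 149 − 5² = 124, 149 − 6² = 113, 149 − 7² = 100 = 10² ⇒ 149 = 7² + 10².
  Combine using the Brahmagupta–Fibonacci identity (a² + b²)(c² + d²) = (ac − bd)² + (ad + bc)² = (ac + bd)² + (ad − bc)²:
  17 · 149 = 2533: from (1² + 4²)(7² + 10²), take (1·7 − 4·10, 1·10 + 4·7) = (7 − 40, 10 + 28) = (-33, 38); dropping signs (only squares matter) gives (33, 38); check 33² + 38² = 1089 + 1444 = 2533 ✓.
  Scale by k = 5: (5·33, 5·38) = (165, 190).
Step 4: Order so x ≤ y and verify: 165² + 190² = 27225 + 36100 = 63325 = n. ✓

n = 63325 = 165² + 190² (one valid representation with x ≤ y).


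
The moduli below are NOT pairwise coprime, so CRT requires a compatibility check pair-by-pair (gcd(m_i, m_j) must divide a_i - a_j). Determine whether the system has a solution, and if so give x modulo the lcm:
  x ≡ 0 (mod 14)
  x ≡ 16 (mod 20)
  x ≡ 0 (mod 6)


Moduli 14, 20, 6 are not pairwise coprime, so CRT works modulo lcm(m_i) when all pairwise compatibility conditions hold.
Pairwise compatibility: gcd(m_i, m_j) must divide a_i - a_j for every pair.
Merge one congruence at a time:
  Start: x ≡ 0 (mod 14).
  Combine with x ≡ 16 (mod 20): gcd(14, 20) = 2; 16 - 0 = 16, which IS divisible by 2, so compatible.
    Write x = 0 + 14·t and substitute into x ≡ 16 (mod 20): 14·t ≡ 16 − 0 = 16 (mod 20).
    Divide the congruence (and modulus) by g = 2: 7·t ≡ 8 (mod 10).
    The inverse of 7 mod 10 is 3 (since 7·3 = 21 = 2·10 + 1), so t ≡ 3·8 = 24 ≡ 4 (mod 10).
    Then x = 0 + 14·4 = 56, valid modulo lcm(14, 20) = 140: x ≡ 56 (mod 140).
  Combine with x ≡ 0 (mod 6): gcd(140, 6) = 2; 0 - 56 = -56, which IS divisible by 2, so compatible.
    Write x = 56 + 140·t and substitute into x ≡ 0 (mod 6): 140·t ≡ 0 − 56 = -56 (mod 6).
    Divide the congruence (and modulus) by g = 2: 70·t ≡ -28 (mod 3).
    Reduce coefficients mod 3: 1·t ≡ 2 (mod 3).
    So t ≡ 2 (mod 3).
    Then x = 56 + 140·2 = 336, valid modulo lcm(140, 6) = 420: x ≡ 336 (mod 420).
Verify: 336 mod 14 = 0, 336 mod 20 = 16, 336 mod 6 = 0.

x ≡ 336 (mod 420).


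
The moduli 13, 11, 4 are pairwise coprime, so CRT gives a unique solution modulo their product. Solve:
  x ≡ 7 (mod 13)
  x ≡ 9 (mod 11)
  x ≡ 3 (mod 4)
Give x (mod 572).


Moduli 13, 11, 4 are pairwise coprime; by CRT there is a unique solution modulo M = 13 · 11 · 4 = 572.
Solve pairwise, accumulating the modulus:
  Start with x ≡ 7 (mod 13).
  Combine with x ≡ 9 (mod 11): since gcd(13, 11) = 1, we get a unique residue mod 143.
    Write x = 7 + 13·t and substitute into x ≡ 9 (mod 11): 13·t ≡ 9 − 7 = 2 (mod 11).
    Reduce coefficients mod 11: 2·t ≡ 2 (mod 11).
    The inverse of 2 mod 11 is 6 (since 2·6 = 12 = 1·11 + 1), so t ≡ 6·2 = 12 ≡ 1 (mod 11).
    Then x = 7 + 13·1 = 20, valid modulo lcm(13, 11) = 143: x ≡ 20 (mod 143).
  Combine with x ≡ 3 (mod 4): since gcd(143, 4) = 1, we get a unique residue mod 572.
    Write x = 20 + 143·t and substitute into x ≡ 3 (mod 4): 143·t ≡ 3 − 20 = -17 (mod 4).
    Reduce coefficients mod 4: 3·t ≡ 3 (mod 4).
    The inverse of 3 mod 4 is 3 (since 3·3 = 9 = 2·4 + 1), so t ≡ 3·3 = 9 ≡ 1 (mod 4).
    Then x = 20 + 143·1 = 163, valid modulo lcm(143, 4) = 572: x ≡ 163 (mod 572).
Verify: 163 mod 13 = 7 ✓, 163 mod 11 = 9 ✓, 163 mod 4 = 3 ✓.

x ≡ 163 (mod 572).


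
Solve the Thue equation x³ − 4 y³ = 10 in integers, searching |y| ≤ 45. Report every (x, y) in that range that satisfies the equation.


The equation is x³ - 4y³ = 10. For fixed y, x³ = 4·y³ + 10, so a solution requires the RHS to be a perfect cube.
Strategy: iterate y from -45 to 45, compute RHS = 4·y³ + 10, and check whether it is a (positive or negative) perfect cube.
Check small values of y:
  y = 0: RHS = 10 is not a perfect cube.
  y = 1: RHS = 14 is not a perfect cube.
  y = -1: RHS = 6 is not a perfect cube.
  y = 2: RHS = 42 is not a perfect cube.
  y = -2: RHS = -22 is not a perfect cube.
  y = 3: RHS = 118 is not a perfect cube.
  y = -3: RHS = -98 is not a perfect cube.
Continuing the search up to |y| = 45 finds no solutions either.
No (x, y) in the scanned range satisfies the equation.

No integer solutions with |y| ≤ 45.


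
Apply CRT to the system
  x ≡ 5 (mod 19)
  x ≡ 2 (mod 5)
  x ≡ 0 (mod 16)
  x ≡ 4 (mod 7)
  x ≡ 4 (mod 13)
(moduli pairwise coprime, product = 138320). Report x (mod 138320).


Product of moduli M = 19 · 5 · 16 · 7 · 13 = 138320.
Merge one congruence at a time:
  Start: x ≡ 5 (mod 19).
  Combine with x ≡ 2 (mod 5); new modulus lcm = 95.
    Write x = 5 + 19·t and substitute into x ≡ 2 (mod 5): 19·t ≡ 2 − 5 = -3 (mod 5).
    Reduce coefficients mod 5: 4·t ≡ 2 (mod 5).
    The inverse of 4 mod 5 is 4 (since 4·4 = 16 = 3·5 + 1), so t ≡ 4·2 = 8 ≡ 3 (mod 5).
    Then x = 5 + 19·3 = 62, valid modulo lcm(19, 5) = 95: x ≡ 62 (mod 95).
  Combine with x ≡ 0 (mod 16); new modulus lcm = 1520.
    Write x = 62 + 95·t and substitute into x ≡ 0 (mod 16): 95·t ≡ 0 − 62 = -62 (mod 16).
    Reduce coefficients mod 16: 15·t ≡ 2 (mod 16).
    The inverse of 15 mod 16 is 15 (since 15·15 = 225 = 14·16 + 1), so t ≡ 15·2 = 30 ≡ 14 (mod 16).
    Then x = 62 + 95·14 = 1392, valid modulo lcm(95, 16) = 1520: x ≡ 1392 (mod 1520).
  Combine with x ≡ 4 (mod 7); new modulus lcm = 10640.
    Write x = 1392 + 1520·t and substitute into x ≡ 4 (mod 7): 1520·t ≡ 4 − 1392 = -1388 (mod 7).
    Reduce coefficients mod 7: 1·t ≡ 5 (mod 7).
    So t ≡ 5 (mod 7).
    Then x = 1392 + 1520·5 = 8992, valid modulo lcm(1520, 7) = 10640: x ≡ 8992 (mod 10640).
  Combine with x ≡ 4 (mod 13); new modulus lcm = 138320.
    Write x = 8992 + 10640·t and substitute into x ≡ 4 (mod 13): 10640·t ≡ 4 − 8992 = -8988 (mod 13).
    Reduce coefficients mod 13: 6·t ≡ 8 (mod 13).
    The inverse of 6 mod 13 is 11 (since 6·11 = 66 = 5·13 + 1), so t ≡ 11·8 = 88 ≡ 10 (mod 13).
    Then x = 8992 + 10640·10 = 115392, valid modulo lcm(10640, 13) = 138320: x ≡ 115392 (mod 138320).
Verify against each original: 115392 mod 19 = 5, 115392 mod 5 = 2, 115392 mod 16 = 0, 115392 mod 7 = 4, 115392 mod 13 = 4.

x ≡ 115392 (mod 138320).


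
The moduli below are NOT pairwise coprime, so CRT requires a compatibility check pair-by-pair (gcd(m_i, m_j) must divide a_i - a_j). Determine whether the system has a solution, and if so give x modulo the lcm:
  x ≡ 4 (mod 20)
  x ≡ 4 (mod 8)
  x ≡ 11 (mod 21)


Moduli 20, 8, 21 are not pairwise coprime, so CRT works modulo lcm(m_i) when all pairwise compatibility conditions hold.
Pairwise compatibility: gcd(m_i, m_j) must divide a_i - a_j for every pair.
Merge one congruence at a time:
  Start: x ≡ 4 (mod 20).
  Combine with x ≡ 4 (mod 8): gcd(20, 8) = 4; 4 - 4 = 0, which IS divisible by 4, so compatible.
    Write x = 4 + 20·t and substitute into x ≡ 4 (mod 8): 20·t ≡ 4 − 4 = 0 (mod 8).
    Divide the congruence (and modulus) by g = 4: 5·t ≡ 0 (mod 2).
    Reduce coefficients mod 2: 1·t ≡ 0 (mod 2).
    So t ≡ 0 (mod 2).
    Then x = 4 + 20·0 = 4, valid modulo lcm(20, 8) = 40: x ≡ 4 (mod 40).
  Combine with x ≡ 11 (mod 21): gcd(40, 21) = 1; 11 - 4 = 7, which IS divisible by 1, so compatible.
    Write x = 4 + 40·t and substitute into x ≡ 11 (mod 21): 40·t ≡ 11 − 4 = 7 (mod 21).
    Reduce coefficients mod 21: 19·t ≡ 7 (mod 21).
    The inverse of 19 mod 21 is 10 (since 19·10 = 190 = 9·21 + 1), so t ≡ 10·7 = 70 ≡ 7 (mod 21).
    Then x = 4 + 40·7 = 284, valid modulo lcm(40, 21) = 840: x ≡ 284 (mod 840).
Verify: 284 mod 20 = 4, 284 mod 8 = 4, 284 mod 21 = 11.

x ≡ 284 (mod 840).


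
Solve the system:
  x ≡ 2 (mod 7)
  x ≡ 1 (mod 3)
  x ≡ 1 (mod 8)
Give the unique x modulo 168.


Moduli 7, 3, 8 are pairwise coprime; by CRT there is a unique solution modulo M = 7 · 3 · 8 = 168.
Solve pairwise, accumulating the modulus:
  Start with x ≡ 2 (mod 7).
  Combine with x ≡ 1 (mod 3): since gcd(7, 3) = 1, we get a unique residue mod 21.
    Write x = 2 + 7·t and substitute into x ≡ 1 (mod 3): 7·t ≡ 1 − 2 = -1 (mod 3).
    Reduce coefficients mod 3: 1·t ≡ 2 (mod 3).
    So t ≡ 2 (mod 3).
    Then x = 2 + 7·2 = 16, valid modulo lcm(7, 3) = 21: x ≡ 16 (mod 21).
  Combine with x ≡ 1 (mod 8): since gcd(21, 8) = 1, we get a unique residue mod 168.
    Write x = 16 + 21·t and substitute into x ≡ 1 (mod 8): 21·t ≡ 1 − 16 = -15 (mod 8).
    Reduce coefficients mod 8: 5·t ≡ 1 (mod 8).
    The inverse of 5 mod 8 is 5 (since 5·5 = 25 = 3·8 + 1), so t ≡ 5·1 = 5 ≡ 5 (mod 8).
    Then x = 16 + 21·5 = 121, valid modulo lcm(21, 8) = 168: x ≡ 121 (mod 168).
Verify: 121 mod 7 = 2 ✓, 121 mod 3 = 1 ✓, 121 mod 8 = 1 ✓.

x ≡ 121 (mod 168).


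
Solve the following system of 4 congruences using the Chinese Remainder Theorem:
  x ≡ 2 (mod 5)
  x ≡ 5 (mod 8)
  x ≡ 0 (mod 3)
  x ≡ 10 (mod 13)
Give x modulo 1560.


Product of moduli M = 5 · 8 · 3 · 13 = 1560.
Merge one congruence at a time:
  Start: x ≡ 2 (mod 5).
  Combine with x ≡ 5 (mod 8); new modulus lcm = 40.
    Write x = 2 + 5·t and substitute into x ≡ 5 (mod 8): 5·t ≡ 5 − 2 = 3 (mod 8).
    The inverse of 5 mod 8 is 5 (since 5·5 = 25 = 3·8 + 1), so t ≡ 5·3 = 15 ≡ 7 (mod 8).
    Then x = 2 + 5·7 = 37, valid modulo lcm(5, 8) = 40: x ≡ 37 (mod 40).
  Combine with x ≡ 0 (mod 3); new modulus lcm = 120.
    Write x = 37 + 40·t and substitute into x ≡ 0 (mod 3): 40·t ≡ 0 − 37 = -37 (mod 3).
    Reduce coefficients mod 3: 1·t ≡ 2 (mod 3).
    So t ≡ 2 (mod 3).
    Then x = 37 + 40·2 = 117, valid modulo lcm(40, 3) = 120: x ≡ 117 (mod 120).
  Combine with x ≡ 10 (mod 13); new modulus lcm = 1560.
    Write x = 117 + 120·t and substitute into x ≡ 10 (mod 13): 120·t ≡ 10 − 117 = -107 (mod 13).
    Reduce coefficients mod 13: 3·t ≡ 10 (mod 13).
    The inverse of 3 mod 13 is 9 (since 3·9 = 27 = 2·13 + 1), so t ≡ 9·10 = 90 ≡ 12 (mod 13).
    Then x = 117 + 120·12 = 1557, valid modulo lcm(120, 13) = 1560: x ≡ 1557 (mod 1560).
Verify against each original: 1557 mod 5 = 2, 1557 mod 8 = 5, 1557 mod 3 = 0, 1557 mod 13 = 10.

x ≡ 1557 (mod 1560).


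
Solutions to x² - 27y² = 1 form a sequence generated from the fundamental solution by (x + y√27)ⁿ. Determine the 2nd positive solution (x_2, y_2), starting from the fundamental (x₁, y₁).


Step 1: Find the fundamental solution (x₁, y₁) of x² - 27y² = 1.
  Expand √27 as a continued fraction. a₀ = ⌊√27⌋ = 5; iterate m_{k+1} = d_k·a_k − m_k, d_{k+1} = (27 − m_{k+1}²)/d_k, a_{k+1} = ⌊(a₀ + m_{k+1})/d_{k+1}⌋ (starting m₀ = 0, d₀ = 1), with convergents p_k = a_k·p_{k-1} + p_{k-2}, q_k = a_k·q_{k-1} + q_{k-2} (p₋₁ = 1, q₋₁ = 0):
  k = 0: a₀ = 5; p₀/q₀ = 5/1; p₀² − 27·q₀² = 25 − 27 = -2.
  k = 1: m = 5, d = 2, a = ⌊(5 + 5)/2⌋ = 5; p/q = (5·5 + 1)/(5·1 + 0) = 26/5; p² − 27·q² = 676 − 675 = 1.
  The first convergent with p² − 27·q² = 1 gives the fundamental solution (x₁, y₁) = (26, 5).
Step 2: Apply the recurrence (x_{n+1}, y_{n+1}) = (x₁x_n + 27y₁y_n, x₁y_n + y₁x_n) repeatedly.
  From (x_1, y_1) = (26, 5): x_2 = 26·26 + 27·5·5 = 1351; y_2 = 26·5 + 5·26 = 260.
Step 3: Verify x_2² - 27·y_2² = 1825201 - 1825200 = 1 (should be 1). ✓

(x_1, y_1) = (26, 5); (x_2, y_2) = (1351, 260).


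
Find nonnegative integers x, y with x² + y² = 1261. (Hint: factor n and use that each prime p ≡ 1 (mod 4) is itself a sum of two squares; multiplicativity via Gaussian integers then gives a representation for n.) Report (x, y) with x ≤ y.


Step 1: Factor n = 1261 = 13 · 97.
Step 2: Check the mod-4 condition on each prime factor: 13 ≡ 1 (mod 4), exponent 1; 97 ≡ 1 (mod 4), exponent 1.
All primes ≡ 3 (mod 4) appear to even exponent (or don't appear), so by the two-squares theorem n IS expressible as a sum of two squares.
Step 3: Build a representation. Here n = 13 · 97 is a product of primes ≡ 1 (mod 4). Each prime p ≡ 1 (mod 4) is itself a sum of two squares; find a² by testing p − a² for a perfect square:
  13: 13 − 1² = 12, 13 − 2² = 9 = 3² ⇒ 13 = 2² + 3².
  97: 97 − 1² = 96, 97 − 2² = 93, 97 − 3² = 88, 97 − 4² = 81 = 9² ⇒ 97 = 4² + 9².
  Combine using the Brahmagupta–Fibonacci identity (a² + b²)(c² + d²) = (ac − bd)² + (ad + bc)² = (ac + bd)² + (ad − bc)²:
  13 · 97 = 1261: from (2² + 3²)(4² + 9²), take (2·4 − 3·9, 2·9 + 3·4) = (8 − 27, 18 + 12) = (-19, 30); dropping signs (only squares matter) gives (19, 30); check 19² + 30² = 361 + 900 = 1261 ✓.
Step 4: Order so x ≤ y and verify: 19² + 30² = 361 + 900 = 1261 = n. ✓

n = 1261 = 19² + 30² (one valid representation with x ≤ y).


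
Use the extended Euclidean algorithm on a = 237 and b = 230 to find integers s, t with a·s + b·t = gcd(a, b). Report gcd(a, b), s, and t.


Euclidean algorithm on (237, 230) — divide until remainder is 0:
  237 = 1 · 230 + 7
  230 = 32 · 7 + 6
  7 = 1 · 6 + 1
  6 = 6 · 1 + 0
gcd(237, 230) = 1.
Track Bezout coefficients alongside the remainders: start with r₀ = 237 = a·1 + b·0 (s = 1, t = 0) and r₁ = 230 = a·0 + b·1 (s = 0, t = 1); each new remainder r_{k+1} = r_{k-1} − q_k·r_k inherits s_{k+1} = s_{k-1} − q_k·s_k, t_{k+1} = t_{k-1} − q_k·t_k, so r_k = a·s_k + b·t_k at every step:
  q = 1: r = 7, s = 1 − 1·0 = 1, t = 0 − 1·1 = -1  (check: 237·1 + 230·(-1) = 7)
  q = 32: r = 6, s = 0 − 32·1 = -32, t = 1 − 32·(-1) = 33  (check: 237·(-32) + 230·33 = 6)
  q = 1: r = 1, s = 1 − 1·(-32) = 33, t = -1 − 1·33 = -34  (check: 237·33 + 230·(-34) = 1)
The row with r = 1 (the gcd) gives the Bezout coefficients s = 33, t = -34.
Result: 237 · (33) + 230 · (-34) = 1.

gcd(237, 230) = 1; s = 33, t = -34 (check: 237·33 + 230·(-34) = 1).


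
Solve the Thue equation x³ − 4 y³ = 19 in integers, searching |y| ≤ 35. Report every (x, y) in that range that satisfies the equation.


The equation is x³ - 4y³ = 19. For fixed y, x³ = 4·y³ + 19, so a solution requires the RHS to be a perfect cube.
Strategy: iterate y from -35 to 35, compute RHS = 4·y³ + 19, and check whether it is a (positive or negative) perfect cube.
Check small values of y:
  y = 0: RHS = 19 is not a perfect cube.
  y = 1: RHS = 23 is not a perfect cube.
  y = -1: RHS = 15 is not a perfect cube.
  y = 2: RHS = 51 is not a perfect cube.
  y = -2: RHS = -13 is not a perfect cube.
  y = 3: RHS = 127 is not a perfect cube.
  y = -3: RHS = -89 is not a perfect cube.
Continuing the search up to |y| = 35 finds no solutions either.
No (x, y) in the scanned range satisfies the equation.

No integer solutions with |y| ≤ 35.
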